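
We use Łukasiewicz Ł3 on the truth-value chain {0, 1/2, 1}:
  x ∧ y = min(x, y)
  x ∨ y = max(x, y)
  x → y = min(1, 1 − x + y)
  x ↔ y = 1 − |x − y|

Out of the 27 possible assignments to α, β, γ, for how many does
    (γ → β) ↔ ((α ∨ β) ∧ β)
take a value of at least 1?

15

value 1: 15 assignments (counts)
value 1/2: 9 assignments
value 0: 3 assignments
So 15 of the 27 assignments meet the threshold.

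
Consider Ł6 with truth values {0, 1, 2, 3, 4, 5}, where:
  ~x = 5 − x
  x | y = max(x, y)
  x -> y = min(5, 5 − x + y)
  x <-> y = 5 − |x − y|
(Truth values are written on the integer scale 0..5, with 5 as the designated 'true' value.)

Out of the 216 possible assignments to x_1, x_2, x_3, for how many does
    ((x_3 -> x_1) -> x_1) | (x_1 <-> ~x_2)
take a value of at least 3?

value 5: 91 assignments (counts)
value 4: 73 assignments (counts)
value 3: 34 assignments (counts)
value 2: 12 assignments
value 1: 5 assignments
value 0: 1 assignment
So 198 of the 216 assignments meet the threshold.

198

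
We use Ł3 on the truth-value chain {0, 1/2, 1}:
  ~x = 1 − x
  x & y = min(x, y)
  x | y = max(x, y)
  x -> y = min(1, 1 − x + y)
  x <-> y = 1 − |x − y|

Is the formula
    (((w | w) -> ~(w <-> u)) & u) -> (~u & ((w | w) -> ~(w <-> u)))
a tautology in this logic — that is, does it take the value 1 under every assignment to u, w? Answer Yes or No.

Counterexample: take u = 1, w = 0.
w | w = 0 | 0 = 0
w <-> u = 0 <-> 1 = 0
~(w <-> u) = ~0 = 1
(w | w) -> ~(w <-> u) = 0 -> 1 = 1
((w | w) -> ~(w <-> u)) & u = 1 & 1 = 1
~u = ~1 = 0
w | w = 0 | 0 = 0
w <-> u = 0 <-> 1 = 0
~(w <-> u) = ~0 = 1
(w | w) -> ~(w <-> u) = 0 -> 1 = 1
~u & ((w | w) -> ~(w <-> u)) = 0 & 1 = 0
(((w | w) -> ~(w <-> u)) & u) -> (~u & ((w | w) -> ~(w <-> u))) = 1 -> 0 = 0
This gives 0 ≠ 1.

No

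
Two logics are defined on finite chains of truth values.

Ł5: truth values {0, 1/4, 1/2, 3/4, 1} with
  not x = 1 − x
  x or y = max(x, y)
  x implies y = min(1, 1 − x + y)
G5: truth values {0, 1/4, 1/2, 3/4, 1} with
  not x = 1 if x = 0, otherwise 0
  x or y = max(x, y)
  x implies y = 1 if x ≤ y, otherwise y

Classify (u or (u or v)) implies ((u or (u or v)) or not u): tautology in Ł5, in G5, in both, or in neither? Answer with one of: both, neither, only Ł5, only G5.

In Ł5: every assignment gives 1 — tautology.
In G5: every assignment gives 1 — tautology.

both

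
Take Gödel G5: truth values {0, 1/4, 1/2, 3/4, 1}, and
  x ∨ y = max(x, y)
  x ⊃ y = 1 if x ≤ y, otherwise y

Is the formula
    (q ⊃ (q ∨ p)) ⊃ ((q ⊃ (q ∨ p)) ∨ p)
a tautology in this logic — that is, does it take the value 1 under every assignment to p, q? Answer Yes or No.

Yes

At p = 1/4, q = 1/4, for instance:
q ∨ p = 1/4 ∨ 1/4 = 1/4
q ⊃ (q ∨ p) = 1/4 ⊃ 1/4 = 1
(q ⊃ (q ∨ p)) ∨ p = 1 ∨ 1/4 = 1
(q ⊃ (q ∨ p)) ⊃ ((q ⊃ (q ∨ p)) ∨ p) = 1 ⊃ 1 = 1
and checking the remaining 24 assignments likewise gives ≥ 1 in every case.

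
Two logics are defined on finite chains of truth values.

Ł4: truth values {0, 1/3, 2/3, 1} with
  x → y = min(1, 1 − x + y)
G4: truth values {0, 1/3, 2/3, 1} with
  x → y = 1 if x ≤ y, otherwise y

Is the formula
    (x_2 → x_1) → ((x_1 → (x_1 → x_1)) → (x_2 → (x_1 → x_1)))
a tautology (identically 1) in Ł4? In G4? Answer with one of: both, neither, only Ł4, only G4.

both

In Ł4: every assignment gives 1 — tautology.
In G4: every assignment gives 1 — tautology.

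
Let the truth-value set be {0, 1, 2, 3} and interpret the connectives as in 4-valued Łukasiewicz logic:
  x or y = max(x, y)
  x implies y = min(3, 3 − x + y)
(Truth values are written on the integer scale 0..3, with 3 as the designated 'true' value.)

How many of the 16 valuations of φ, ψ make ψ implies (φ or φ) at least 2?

13

φ = 0, ψ = 0 ↦ 3  ≥
φ = 0, ψ = 1 ↦ 2  ≥
φ = 0, ψ = 2 ↦ 1  <
φ = 0, ψ = 3 ↦ 0  <
φ = 1, ψ = 0 ↦ 3  ≥
φ = 1, ψ = 1 ↦ 3  ≥
φ = 1, ψ = 2 ↦ 2  ≥
φ = 1, ψ = 3 ↦ 1  <
φ = 2, ψ = 0 ↦ 3  ≥
φ = 2, ψ = 1 ↦ 3  ≥
φ = 2, ψ = 2 ↦ 3  ≥
φ = 2, ψ = 3 ↦ 2  ≥
φ = 3, ψ = 0 ↦ 3  ≥
φ = 3, ψ = 1 ↦ 3  ≥
φ = 3, ψ = 2 ↦ 3  ≥
φ = 3, ψ = 3 ↦ 3  ≥
So 13 of the 16 assignments meet the threshold.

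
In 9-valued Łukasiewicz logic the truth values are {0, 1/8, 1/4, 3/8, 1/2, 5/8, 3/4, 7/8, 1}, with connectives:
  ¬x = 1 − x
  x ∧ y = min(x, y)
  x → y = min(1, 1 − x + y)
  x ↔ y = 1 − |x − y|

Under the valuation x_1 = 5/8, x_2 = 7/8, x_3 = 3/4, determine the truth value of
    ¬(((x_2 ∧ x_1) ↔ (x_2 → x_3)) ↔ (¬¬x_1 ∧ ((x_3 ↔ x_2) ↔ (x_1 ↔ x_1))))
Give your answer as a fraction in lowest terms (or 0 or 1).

x_2 ∧ x_1 = 7/8 ∧ 5/8 = 5/8
x_2 → x_3 = 7/8 → 3/4 = 7/8
(x_2 ∧ x_1) ↔ (x_2 → x_3) = 5/8 ↔ 7/8 = 3/4
¬x_1 = ¬5/8 = 3/8
¬¬x_1 = ¬3/8 = 5/8
x_3 ↔ x_2 = 3/4 ↔ 7/8 = 7/8
x_1 ↔ x_1 = 5/8 ↔ 5/8 = 1
(x_3 ↔ x_2) ↔ (x_1 ↔ x_1) = 7/8 ↔ 1 = 7/8
¬¬x_1 ∧ ((x_3 ↔ x_2) ↔ (x_1 ↔ x_1)) = 5/8 ∧ 7/8 = 5/8
((x_2 ∧ x_1) ↔ (x_2 → x_3)) ↔ (¬¬x_1 ∧ ((x_3 ↔ x_2) ↔ (x_1 ↔ x_1))) = 3/4 ↔ 5/8 = 7/8
¬(((x_2 ∧ x_1) ↔ (x_2 → x_3)) ↔ (¬¬x_1 ∧ ((x_3 ↔ x_2) ↔ (x_1 ↔ x_1)))) = ¬7/8 = 1/8

1/8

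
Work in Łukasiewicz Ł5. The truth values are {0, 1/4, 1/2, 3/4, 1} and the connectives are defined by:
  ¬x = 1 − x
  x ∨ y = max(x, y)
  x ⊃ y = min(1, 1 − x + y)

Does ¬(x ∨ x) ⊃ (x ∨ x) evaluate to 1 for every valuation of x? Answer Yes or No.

No

Counterexample: take x = 0.
x ∨ x = 0 ∨ 0 = 0
¬(x ∨ x) = ¬0 = 1
x ∨ x = 0 ∨ 0 = 0
¬(x ∨ x) ⊃ (x ∨ x) = 1 ⊃ 0 = 0
This gives 0 ≠ 1.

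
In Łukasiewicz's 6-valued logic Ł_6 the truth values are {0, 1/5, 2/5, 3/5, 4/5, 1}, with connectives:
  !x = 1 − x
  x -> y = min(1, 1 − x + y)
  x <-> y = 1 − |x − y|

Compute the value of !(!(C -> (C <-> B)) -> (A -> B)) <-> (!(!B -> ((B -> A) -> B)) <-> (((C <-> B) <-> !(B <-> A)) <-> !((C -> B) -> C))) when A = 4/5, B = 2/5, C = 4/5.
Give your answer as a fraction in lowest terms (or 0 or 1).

0

C <-> B = 4/5 <-> 2/5 = 3/5
C -> (C <-> B) = 4/5 -> 3/5 = 4/5
!(C -> (C <-> B)) = !4/5 = 1/5
A -> B = 4/5 -> 2/5 = 3/5
!(C -> (C <-> B)) -> (A -> B) = 1/5 -> 3/5 = 1
!(!(C -> (C <-> B)) -> (A -> B)) = !1 = 0
!B = !2/5 = 3/5
B -> A = 2/5 -> 4/5 = 1
(B -> A) -> B = 1 -> 2/5 = 2/5
!B -> ((B -> A) -> B) = 3/5 -> 2/5 = 4/5
!(!B -> ((B -> A) -> B)) = !4/5 = 1/5
C <-> B = 4/5 <-> 2/5 = 3/5
B <-> A = 2/5 <-> 4/5 = 3/5
!(B <-> A) = !3/5 = 2/5
(C <-> B) <-> !(B <-> A) = 3/5 <-> 2/5 = 4/5
C -> B = 4/5 -> 2/5 = 3/5
(C -> B) -> C = 3/5 -> 4/5 = 1
!((C -> B) -> C) = !1 = 0
((C <-> B) <-> !(B <-> A)) <-> !((C -> B) -> C) = 4/5 <-> 0 = 1/5
!(!B -> ((B -> A) -> B)) <-> (((C <-> B) <-> !(B <-> A)) <-> !((C -> B) -> C)) = 1/5 <-> 1/5 = 1
!(!(C -> (C <-> B)) -> (A -> B)) <-> (!(!B -> ((B -> A) -> B)) <-> (((C <-> B) <-> !(B <-> A)) <-> !((C -> B) -> C))) = 0 <-> 1 = 0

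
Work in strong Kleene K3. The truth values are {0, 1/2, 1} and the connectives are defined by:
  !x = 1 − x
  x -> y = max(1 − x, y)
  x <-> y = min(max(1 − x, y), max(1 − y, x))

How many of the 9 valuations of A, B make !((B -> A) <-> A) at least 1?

A = 0, B = 0 ↦ 1  ≥
A = 0, B = 1/2 ↦ 1/2  <
A = 0, B = 1 ↦ 0  <
A = 1/2, B = 0 ↦ 1/2  <
A = 1/2, B = 1/2 ↦ 1/2  <
A = 1/2, B = 1 ↦ 1/2  <
A = 1, B = 0 ↦ 0  <
A = 1, B = 1/2 ↦ 0  <
A = 1, B = 1 ↦ 0  <
So 1 of the 9 assignments meets the threshold.

1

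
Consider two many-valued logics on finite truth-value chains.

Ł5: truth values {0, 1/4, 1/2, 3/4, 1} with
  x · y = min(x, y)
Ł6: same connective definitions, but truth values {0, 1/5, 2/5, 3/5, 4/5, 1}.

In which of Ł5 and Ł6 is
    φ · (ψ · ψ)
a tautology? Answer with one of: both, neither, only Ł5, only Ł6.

In Ł5: at φ = 0, ψ = 0 the value is 0 — not a tautology.
In Ł6: at φ = 0, ψ = 0 the value is 0 — not a tautology.

neither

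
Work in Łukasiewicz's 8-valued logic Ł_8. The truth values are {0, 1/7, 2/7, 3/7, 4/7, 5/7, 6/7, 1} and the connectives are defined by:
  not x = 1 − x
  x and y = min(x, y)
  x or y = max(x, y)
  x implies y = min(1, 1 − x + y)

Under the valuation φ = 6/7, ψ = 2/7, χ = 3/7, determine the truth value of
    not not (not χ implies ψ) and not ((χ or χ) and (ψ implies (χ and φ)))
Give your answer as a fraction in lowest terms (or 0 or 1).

not χ = not 3/7 = 4/7
not χ implies ψ = 4/7 implies 2/7 = 5/7
not (not χ implies ψ) = not 5/7 = 2/7
not not (not χ implies ψ) = not 2/7 = 5/7
χ or χ = 3/7 or 3/7 = 3/7
χ and φ = 3/7 and 6/7 = 3/7
ψ implies (χ and φ) = 2/7 implies 3/7 = 1
(χ or χ) and (ψ implies (χ and φ)) = 3/7 and 1 = 3/7
not ((χ or χ) and (ψ implies (χ and φ))) = not 3/7 = 4/7
not not (not χ implies ψ) and not ((χ or χ) and (ψ implies (χ and φ))) = 5/7 and 4/7 = 4/7

4/7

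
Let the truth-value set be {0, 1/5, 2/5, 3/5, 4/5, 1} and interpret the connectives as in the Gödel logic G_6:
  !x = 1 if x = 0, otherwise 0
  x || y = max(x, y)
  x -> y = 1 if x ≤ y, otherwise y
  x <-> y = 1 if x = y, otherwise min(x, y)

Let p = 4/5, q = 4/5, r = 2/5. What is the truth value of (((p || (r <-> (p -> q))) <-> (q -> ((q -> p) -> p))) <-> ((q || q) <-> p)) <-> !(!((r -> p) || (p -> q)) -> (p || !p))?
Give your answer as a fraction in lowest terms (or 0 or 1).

p -> q = 4/5 -> 4/5 = 1
r <-> (p -> q) = 2/5 <-> 1 = 2/5
p || (r <-> (p -> q)) = 4/5 || 2/5 = 4/5
q -> p = 4/5 -> 4/5 = 1
(q -> p) -> p = 1 -> 4/5 = 4/5
q -> ((q -> p) -> p) = 4/5 -> 4/5 = 1
(p || (r <-> (p -> q))) <-> (q -> ((q -> p) -> p)) = 4/5 <-> 1 = 4/5
q || q = 4/5 || 4/5 = 4/5
(q || q) <-> p = 4/5 <-> 4/5 = 1
((p || (r <-> (p -> q))) <-> (q -> ((q -> p) -> p))) <-> ((q || q) <-> p) = 4/5 <-> 1 = 4/5
r -> p = 2/5 -> 4/5 = 1
p -> q = 4/5 -> 4/5 = 1
(r -> p) || (p -> q) = 1 || 1 = 1
!((r -> p) || (p -> q)) = !1 = 0
!p = !4/5 = 0
p || !p = 4/5 || 0 = 4/5
!((r -> p) || (p -> q)) -> (p || !p) = 0 -> 4/5 = 1
!(!((r -> p) || (p -> q)) -> (p || !p)) = !1 = 0
(((p || (r <-> (p -> q))) <-> (q -> ((q -> p) -> p))) <-> ((q || q) <-> p)) <-> !(!((r -> p) || (p -> q)) -> (p || !p)) = 4/5 <-> 0 = 0

0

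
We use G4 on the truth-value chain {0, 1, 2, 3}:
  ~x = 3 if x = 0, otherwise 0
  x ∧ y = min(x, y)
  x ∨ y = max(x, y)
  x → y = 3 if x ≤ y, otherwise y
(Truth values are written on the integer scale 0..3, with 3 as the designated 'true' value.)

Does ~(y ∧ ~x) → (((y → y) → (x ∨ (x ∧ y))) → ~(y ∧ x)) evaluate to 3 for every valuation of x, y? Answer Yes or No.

Counterexample: take x = 1, y = 1.
~x = ~1 = 0
y ∧ ~x = 1 ∧ 0 = 0
~(y ∧ ~x) = ~0 = 3
y → y = 1 → 1 = 3
x ∧ y = 1 ∧ 1 = 1
x ∨ (x ∧ y) = 1 ∨ 1 = 1
(y → y) → (x ∨ (x ∧ y)) = 3 → 1 = 1
y ∧ x = 1 ∧ 1 = 1
~(y ∧ x) = ~1 = 0
((y → y) → (x ∨ (x ∧ y))) → ~(y ∧ x) = 1 → 0 = 0
~(y ∧ ~x) → (((y → y) → (x ∨ (x ∧ y))) → ~(y ∧ x)) = 3 → 0 = 0
This gives 0 ≠ 3.

No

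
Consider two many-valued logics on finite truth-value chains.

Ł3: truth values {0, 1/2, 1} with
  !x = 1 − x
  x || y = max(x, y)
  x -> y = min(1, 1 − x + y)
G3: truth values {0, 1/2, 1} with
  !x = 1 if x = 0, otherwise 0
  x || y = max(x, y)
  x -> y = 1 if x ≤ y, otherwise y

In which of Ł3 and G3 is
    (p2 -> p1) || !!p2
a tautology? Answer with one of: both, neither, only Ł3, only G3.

In Ł3: at p1 = 0, p2 = 1/2 the value is 1/2 — not a tautology.
In G3: every assignment gives 1 — tautology.

only G3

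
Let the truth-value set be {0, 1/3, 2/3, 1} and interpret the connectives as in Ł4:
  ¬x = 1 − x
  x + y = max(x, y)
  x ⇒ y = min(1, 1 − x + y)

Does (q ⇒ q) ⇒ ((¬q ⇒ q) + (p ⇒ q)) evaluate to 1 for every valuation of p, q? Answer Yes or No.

No

Counterexample: take p = 1/3, q = 0.
q ⇒ q = 0 ⇒ 0 = 1
¬q = ¬0 = 1
¬q ⇒ q = 1 ⇒ 0 = 0
p ⇒ q = 1/3 ⇒ 0 = 2/3
(¬q ⇒ q) + (p ⇒ q) = 0 + 2/3 = 2/3
(q ⇒ q) ⇒ ((¬q ⇒ q) + (p ⇒ q)) = 1 ⇒ 2/3 = 2/3
This gives 2/3 ≠ 1.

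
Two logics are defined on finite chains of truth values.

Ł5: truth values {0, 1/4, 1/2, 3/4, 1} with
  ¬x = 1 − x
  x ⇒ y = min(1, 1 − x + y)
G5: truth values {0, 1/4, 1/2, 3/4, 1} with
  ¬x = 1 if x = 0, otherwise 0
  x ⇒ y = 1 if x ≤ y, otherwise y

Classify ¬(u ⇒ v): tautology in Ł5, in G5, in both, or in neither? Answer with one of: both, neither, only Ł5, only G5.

neither

In Ł5: at u = 0, v = 0 the value is 0 — not a tautology.
In G5: at u = 0, v = 0 the value is 0 — not a tautology.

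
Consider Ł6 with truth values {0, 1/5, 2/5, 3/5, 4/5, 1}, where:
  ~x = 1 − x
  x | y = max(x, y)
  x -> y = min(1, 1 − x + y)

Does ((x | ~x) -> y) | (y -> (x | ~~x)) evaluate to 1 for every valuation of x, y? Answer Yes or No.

Counterexample: take x = 0, y = 1/5.
~x = ~0 = 1
x | ~x = 0 | 1 = 1
(x | ~x) -> y = 1 -> 1/5 = 1/5
~x = ~0 = 1
~~x = ~1 = 0
x | ~~x = 0 | 0 = 0
y -> (x | ~~x) = 1/5 -> 0 = 4/5
((x | ~x) -> y) | (y -> (x | ~~x)) = 1/5 | 4/5 = 4/5
This gives 4/5 ≠ 1.

No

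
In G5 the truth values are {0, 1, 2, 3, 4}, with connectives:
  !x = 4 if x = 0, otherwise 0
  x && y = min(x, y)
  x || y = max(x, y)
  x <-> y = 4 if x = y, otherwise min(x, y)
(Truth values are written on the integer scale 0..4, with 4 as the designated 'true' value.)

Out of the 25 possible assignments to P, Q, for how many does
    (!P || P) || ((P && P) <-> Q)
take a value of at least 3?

17

value 4: 13 assignments (counts)
value 3: 4 assignments (counts)
value 2: 4 assignments
value 1: 4 assignments
So 17 of the 25 assignments meet the threshold.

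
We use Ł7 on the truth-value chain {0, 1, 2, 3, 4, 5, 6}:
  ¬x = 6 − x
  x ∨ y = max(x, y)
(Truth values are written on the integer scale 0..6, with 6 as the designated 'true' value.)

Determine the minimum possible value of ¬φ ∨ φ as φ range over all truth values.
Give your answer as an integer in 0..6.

Take φ = 3:
¬φ = ¬3 = 3
¬φ ∨ φ = 3 ∨ 3 = 3
No assignment yields a value below 3, so this is the minimum.

3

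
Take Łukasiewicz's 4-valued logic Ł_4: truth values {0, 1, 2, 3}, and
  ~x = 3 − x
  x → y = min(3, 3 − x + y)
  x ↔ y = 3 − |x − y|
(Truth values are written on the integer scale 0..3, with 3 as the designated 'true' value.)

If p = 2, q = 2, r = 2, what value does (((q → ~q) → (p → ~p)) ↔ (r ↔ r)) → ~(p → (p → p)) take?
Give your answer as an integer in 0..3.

~q = ~2 = 1
q → ~q = 2 → 1 = 2
~p = ~2 = 1
p → ~p = 2 → 1 = 2
(q → ~q) → (p → ~p) = 2 → 2 = 3
r ↔ r = 2 ↔ 2 = 3
((q → ~q) → (p → ~p)) ↔ (r ↔ r) = 3 ↔ 3 = 3
p → p = 2 → 2 = 3
p → (p → p) = 2 → 3 = 3
~(p → (p → p)) = ~3 = 0
(((q → ~q) → (p → ~p)) ↔ (r ↔ r)) → ~(p → (p → p)) = 3 → 0 = 0

0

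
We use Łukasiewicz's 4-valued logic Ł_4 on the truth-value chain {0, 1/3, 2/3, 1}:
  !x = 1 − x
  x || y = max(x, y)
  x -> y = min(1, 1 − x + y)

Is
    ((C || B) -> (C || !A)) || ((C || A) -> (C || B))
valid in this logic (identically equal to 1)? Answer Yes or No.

No

Counterexample: take A = 1, B = 1/3, C = 0.
C || B = 0 || 1/3 = 1/3
!A = !1 = 0
C || !A = 0 || 0 = 0
(C || B) -> (C || !A) = 1/3 -> 0 = 2/3
C || A = 0 || 1 = 1
C || B = 0 || 1/3 = 1/3
(C || A) -> (C || B) = 1 -> 1/3 = 1/3
((C || B) -> (C || !A)) || ((C || A) -> (C || B)) = 2/3 || 1/3 = 2/3
This gives 2/3 ≠ 1.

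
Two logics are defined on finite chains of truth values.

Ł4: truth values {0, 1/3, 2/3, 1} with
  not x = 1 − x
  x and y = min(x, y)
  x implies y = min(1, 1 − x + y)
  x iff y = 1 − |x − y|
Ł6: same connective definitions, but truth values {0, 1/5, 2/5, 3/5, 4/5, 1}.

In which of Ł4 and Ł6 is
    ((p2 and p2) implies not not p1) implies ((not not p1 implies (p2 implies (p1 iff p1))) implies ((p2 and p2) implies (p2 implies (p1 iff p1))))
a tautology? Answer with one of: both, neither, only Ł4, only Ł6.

In Ł4: every assignment gives 1 — tautology.
In Ł6: every assignment gives 1 — tautology.

both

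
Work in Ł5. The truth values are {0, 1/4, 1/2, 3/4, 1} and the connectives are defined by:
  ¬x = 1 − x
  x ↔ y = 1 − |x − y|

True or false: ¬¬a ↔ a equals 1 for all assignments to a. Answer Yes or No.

Yes

a = 0 ↦ 1
a = 1/4 ↦ 1
a = 1/2 ↦ 1
a = 3/4 ↦ 1
a = 1 ↦ 1
Every assignment gives a value ≥ 1.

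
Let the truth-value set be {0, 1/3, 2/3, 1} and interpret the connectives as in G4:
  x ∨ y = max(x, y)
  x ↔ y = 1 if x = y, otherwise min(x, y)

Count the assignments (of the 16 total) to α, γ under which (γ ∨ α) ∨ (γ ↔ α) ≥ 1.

10

α = 0, γ = 0 ↦ 1  ≥
α = 0, γ = 1/3 ↦ 1/3  <
α = 0, γ = 2/3 ↦ 2/3  <
α = 0, γ = 1 ↦ 1  ≥
α = 1/3, γ = 0 ↦ 1/3  <
α = 1/3, γ = 1/3 ↦ 1  ≥
α = 1/3, γ = 2/3 ↦ 2/3  <
α = 1/3, γ = 1 ↦ 1  ≥
α = 2/3, γ = 0 ↦ 2/3  <
α = 2/3, γ = 1/3 ↦ 2/3  <
α = 2/3, γ = 2/3 ↦ 1  ≥
α = 2/3, γ = 1 ↦ 1  ≥
α = 1, γ = 0 ↦ 1  ≥
α = 1, γ = 1/3 ↦ 1  ≥
α = 1, γ = 2/3 ↦ 1  ≥
α = 1, γ = 1 ↦ 1  ≥
So 10 of the 16 assignments meet the threshold.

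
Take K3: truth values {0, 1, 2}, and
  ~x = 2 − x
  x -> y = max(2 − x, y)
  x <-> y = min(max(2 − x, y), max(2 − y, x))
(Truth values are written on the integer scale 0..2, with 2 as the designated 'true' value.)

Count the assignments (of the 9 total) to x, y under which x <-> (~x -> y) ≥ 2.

4

x = 0, y = 0 ↦ 2  ≥
x = 0, y = 1 ↦ 1  <
x = 0, y = 2 ↦ 0  <
x = 1, y = 0 ↦ 1  <
x = 1, y = 1 ↦ 1  <
x = 1, y = 2 ↦ 1  <
x = 2, y = 0 ↦ 2  ≥
x = 2, y = 1 ↦ 2  ≥
x = 2, y = 2 ↦ 2  ≥
So 4 of the 9 assignments meet the threshold.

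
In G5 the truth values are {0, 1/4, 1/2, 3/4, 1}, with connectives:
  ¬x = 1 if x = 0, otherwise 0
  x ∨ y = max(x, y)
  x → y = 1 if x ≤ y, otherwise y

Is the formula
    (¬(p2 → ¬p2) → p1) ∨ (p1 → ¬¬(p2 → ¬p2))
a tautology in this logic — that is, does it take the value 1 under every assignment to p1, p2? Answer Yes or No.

Counterexample: take p1 = 1/4, p2 = 1/4.
¬p2 = ¬1/4 = 0
p2 → ¬p2 = 1/4 → 0 = 0
¬(p2 → ¬p2) = ¬0 = 1
¬(p2 → ¬p2) → p1 = 1 → 1/4 = 1/4
¬p2 = ¬1/4 = 0
p2 → ¬p2 = 1/4 → 0 = 0
¬(p2 → ¬p2) = ¬0 = 1
¬¬(p2 → ¬p2) = ¬1 = 0
p1 → ¬¬(p2 → ¬p2) = 1/4 → 0 = 0
(¬(p2 → ¬p2) → p1) ∨ (p1 → ¬¬(p2 → ¬p2)) = 1/4 ∨ 0 = 1/4
This gives 1/4 ≠ 1.

No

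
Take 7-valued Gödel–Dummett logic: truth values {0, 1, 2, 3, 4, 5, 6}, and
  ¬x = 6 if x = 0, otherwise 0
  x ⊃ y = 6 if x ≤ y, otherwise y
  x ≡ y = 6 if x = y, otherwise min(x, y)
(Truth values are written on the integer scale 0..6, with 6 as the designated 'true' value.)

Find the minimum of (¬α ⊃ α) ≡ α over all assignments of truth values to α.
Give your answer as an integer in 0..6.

1

Take α = 1:
¬α = ¬1 = 0
¬α ⊃ α = 0 ⊃ 1 = 6
(¬α ⊃ α) ≡ α = 6 ≡ 1 = 1
No assignment yields a value below 1, so this is the minimum.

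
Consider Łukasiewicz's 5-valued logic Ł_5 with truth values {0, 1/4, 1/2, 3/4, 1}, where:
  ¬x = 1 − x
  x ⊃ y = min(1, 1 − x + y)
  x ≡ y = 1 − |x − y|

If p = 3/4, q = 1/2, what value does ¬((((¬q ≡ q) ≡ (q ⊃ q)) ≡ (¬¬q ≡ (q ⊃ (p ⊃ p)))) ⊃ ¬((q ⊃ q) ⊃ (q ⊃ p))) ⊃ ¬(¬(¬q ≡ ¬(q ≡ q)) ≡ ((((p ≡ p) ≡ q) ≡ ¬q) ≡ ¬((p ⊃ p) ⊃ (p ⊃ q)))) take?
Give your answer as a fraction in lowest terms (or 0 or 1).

3/4

¬q = ¬1/2 = 1/2
¬q ≡ q = 1/2 ≡ 1/2 = 1
q ⊃ q = 1/2 ⊃ 1/2 = 1
(¬q ≡ q) ≡ (q ⊃ q) = 1 ≡ 1 = 1
¬q = ¬1/2 = 1/2
¬¬q = ¬1/2 = 1/2
p ⊃ p = 3/4 ⊃ 3/4 = 1
q ⊃ (p ⊃ p) = 1/2 ⊃ 1 = 1
¬¬q ≡ (q ⊃ (p ⊃ p)) = 1/2 ≡ 1 = 1/2
((¬q ≡ q) ≡ (q ⊃ q)) ≡ (¬¬q ≡ (q ⊃ (p ⊃ p))) = 1 ≡ 1/2 = 1/2
q ⊃ q = 1/2 ⊃ 1/2 = 1
q ⊃ p = 1/2 ⊃ 3/4 = 1
(q ⊃ q) ⊃ (q ⊃ p) = 1 ⊃ 1 = 1
¬((q ⊃ q) ⊃ (q ⊃ p)) = ¬1 = 0
(((¬q ≡ q) ≡ (q ⊃ q)) ≡ (¬¬q ≡ (q ⊃ (p ⊃ p)))) ⊃ ¬((q ⊃ q) ⊃ (q ⊃ p)) = 1/2 ⊃ 0 = 1/2
¬((((¬q ≡ q) ≡ (q ⊃ q)) ≡ (¬¬q ≡ (q ⊃ (p ⊃ p)))) ⊃ ¬((q ⊃ q) ⊃ (q ⊃ p))) = ¬1/2 = 1/2
¬q = ¬1/2 = 1/2
q ≡ q = 1/2 ≡ 1/2 = 1
¬(q ≡ q) = ¬1 = 0
¬q ≡ ¬(q ≡ q) = 1/2 ≡ 0 = 1/2
¬(¬q ≡ ¬(q ≡ q)) = ¬1/2 = 1/2
p ≡ p = 3/4 ≡ 3/4 = 1
(p ≡ p) ≡ q = 1 ≡ 1/2 = 1/2
¬q = ¬1/2 = 1/2
((p ≡ p) ≡ q) ≡ ¬q = 1/2 ≡ 1/2 = 1
p ⊃ p = 3/4 ⊃ 3/4 = 1
p ⊃ q = 3/4 ⊃ 1/2 = 3/4
(p ⊃ p) ⊃ (p ⊃ q) = 1 ⊃ 3/4 = 3/4
¬((p ⊃ p) ⊃ (p ⊃ q)) = ¬3/4 = 1/4
(((p ≡ p) ≡ q) ≡ ¬q) ≡ ¬((p ⊃ p) ⊃ (p ⊃ q)) = 1 ≡ 1/4 = 1/4
¬(¬q ≡ ¬(q ≡ q)) ≡ ((((p ≡ p) ≡ q) ≡ ¬q) ≡ ¬((p ⊃ p) ⊃ (p ⊃ q))) = 1/2 ≡ 1/4 = 3/4
¬(¬(¬q ≡ ¬(q ≡ q)) ≡ ((((p ≡ p) ≡ q) ≡ ¬q) ≡ ¬((p ⊃ p) ⊃ (p ⊃ q)))) = ¬3/4 = 1/4
¬((((¬q ≡ q) ≡ (q ⊃ q)) ≡ (¬¬q ≡ (q ⊃ (p ⊃ p)))) ⊃ ¬((q ⊃ q) ⊃ (q ⊃ p))) ⊃ ¬(¬(¬q ≡ ¬(q ≡ q)) ≡ ((((p ≡ p) ≡ q) ≡ ¬q) ≡ ¬((p ⊃ p) ⊃ (p ⊃ q)))) = 1/2 ⊃ 1/4 = 3/4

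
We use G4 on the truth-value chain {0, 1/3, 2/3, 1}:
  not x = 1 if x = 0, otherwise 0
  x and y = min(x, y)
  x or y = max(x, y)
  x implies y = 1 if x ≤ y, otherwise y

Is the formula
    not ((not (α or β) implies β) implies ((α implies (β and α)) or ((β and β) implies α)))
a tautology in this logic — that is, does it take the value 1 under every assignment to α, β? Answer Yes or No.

No

Counterexample: take α = 0, β = 0.
α or β = 0 or 0 = 0
not (α or β) = not 0 = 1
not (α or β) implies β = 1 implies 0 = 0
β and α = 0 and 0 = 0
α implies (β and α) = 0 implies 0 = 1
β and β = 0 and 0 = 0
(β and β) implies α = 0 implies 0 = 1
(α implies (β and α)) or ((β and β) implies α) = 1 or 1 = 1
(not (α or β) implies β) implies ((α implies (β and α)) or ((β and β) implies α)) = 0 implies 1 = 1
not ((not (α or β) implies β) implies ((α implies (β and α)) or ((β and β) implies α))) = not 1 = 0
This gives 0 ≠ 1.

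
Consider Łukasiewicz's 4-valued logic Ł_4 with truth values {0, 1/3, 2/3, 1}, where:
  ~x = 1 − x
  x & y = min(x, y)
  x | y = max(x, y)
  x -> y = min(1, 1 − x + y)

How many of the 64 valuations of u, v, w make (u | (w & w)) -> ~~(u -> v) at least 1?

46

value 1: 46 assignments (counts)
value 2/3: 9 assignments
value 1/3: 5 assignments
value 0: 4 assignments
So 46 of the 64 assignments meet the threshold.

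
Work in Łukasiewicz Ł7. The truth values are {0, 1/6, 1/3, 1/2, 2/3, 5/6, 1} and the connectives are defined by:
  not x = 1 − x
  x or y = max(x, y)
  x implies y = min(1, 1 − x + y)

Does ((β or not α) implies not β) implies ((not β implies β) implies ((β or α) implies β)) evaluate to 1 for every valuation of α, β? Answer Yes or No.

Counterexample: take α = 2/3, β = 1/2.
not α = not 2/3 = 1/3
β or not α = 1/2 or 1/3 = 1/2
not β = not 1/2 = 1/2
(β or not α) implies not β = 1/2 implies 1/2 = 1
not β = not 1/2 = 1/2
not β implies β = 1/2 implies 1/2 = 1
β or α = 1/2 or 2/3 = 2/3
(β or α) implies β = 2/3 implies 1/2 = 5/6
(not β implies β) implies ((β or α) implies β) = 1 implies 5/6 = 5/6
((β or not α) implies not β) implies ((not β implies β) implies ((β or α) implies β)) = 1 implies 5/6 = 5/6
This gives 5/6 ≠ 1.

No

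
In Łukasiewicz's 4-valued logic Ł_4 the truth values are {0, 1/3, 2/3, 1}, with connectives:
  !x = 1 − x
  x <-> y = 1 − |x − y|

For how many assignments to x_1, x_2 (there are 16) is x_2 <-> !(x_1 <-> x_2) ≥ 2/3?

11

x_1 = 0, x_2 = 0 ↦ 1  ≥
x_1 = 0, x_2 = 1/3 ↦ 1  ≥
x_1 = 0, x_2 = 2/3 ↦ 1  ≥
x_1 = 0, x_2 = 1 ↦ 1  ≥
x_1 = 1/3, x_2 = 0 ↦ 2/3  ≥
x_1 = 1/3, x_2 = 1/3 ↦ 2/3  ≥
x_1 = 1/3, x_2 = 2/3 ↦ 2/3  ≥
x_1 = 1/3, x_2 = 1 ↦ 2/3  ≥
x_1 = 2/3, x_2 = 0 ↦ 1/3  <
x_1 = 2/3, x_2 = 1/3 ↦ 1  ≥
x_1 = 2/3, x_2 = 2/3 ↦ 1/3  <
x_1 = 2/3, x_2 = 1 ↦ 1/3  <
x_1 = 1, x_2 = 0 ↦ 0  <
x_1 = 1, x_2 = 1/3 ↦ 2/3  ≥
x_1 = 1, x_2 = 2/3 ↦ 2/3  ≥
x_1 = 1, x_2 = 1 ↦ 0  <
So 11 of the 16 assignments meet the threshold.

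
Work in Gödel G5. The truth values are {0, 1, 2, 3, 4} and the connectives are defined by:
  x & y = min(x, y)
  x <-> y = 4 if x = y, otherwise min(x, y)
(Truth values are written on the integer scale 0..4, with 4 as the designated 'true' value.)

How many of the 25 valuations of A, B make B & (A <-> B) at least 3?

4

value 4: 1 assignment (counts)
value 3: 3 assignments (counts)
value 2: 5 assignments
value 1: 7 assignments
value 0: 9 assignments
So 4 of the 25 assignments meet the threshold.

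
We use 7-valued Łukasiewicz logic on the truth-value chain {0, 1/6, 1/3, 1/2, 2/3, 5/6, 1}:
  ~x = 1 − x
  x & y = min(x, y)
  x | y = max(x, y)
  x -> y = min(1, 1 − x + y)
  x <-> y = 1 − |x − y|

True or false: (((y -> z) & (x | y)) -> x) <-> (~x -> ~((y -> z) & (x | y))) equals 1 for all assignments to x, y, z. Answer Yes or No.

Yes

At x = 1, y = 2/3, z = 2/3, for instance:
y -> z = 2/3 -> 2/3 = 1
x | y = 1 | 2/3 = 1
(y -> z) & (x | y) = 1 & 1 = 1
((y -> z) & (x | y)) -> x = 1 -> 1 = 1
~x = ~1 = 0
~((y -> z) & (x | y)) = ~1 = 0
~x -> ~((y -> z) & (x | y)) = 0 -> 0 = 1
(((y -> z) & (x | y)) -> x) <-> (~x -> ~((y -> z) & (x | y))) = 1 <-> 1 = 1
and checking the remaining 342 assignments likewise gives ≥ 1 in every case.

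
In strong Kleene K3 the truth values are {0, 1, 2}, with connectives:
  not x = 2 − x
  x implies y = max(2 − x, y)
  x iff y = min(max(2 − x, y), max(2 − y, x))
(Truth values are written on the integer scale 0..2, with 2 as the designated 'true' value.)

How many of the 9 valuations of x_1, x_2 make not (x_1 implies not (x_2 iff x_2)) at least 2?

x_1 = 0, x_2 = 0 ↦ 0  <
x_1 = 0, x_2 = 1 ↦ 0  <
x_1 = 0, x_2 = 2 ↦ 0  <
x_1 = 1, x_2 = 0 ↦ 1  <
x_1 = 1, x_2 = 1 ↦ 1  <
x_1 = 1, x_2 = 2 ↦ 1  <
x_1 = 2, x_2 = 0 ↦ 2  ≥
x_1 = 2, x_2 = 1 ↦ 1  <
x_1 = 2, x_2 = 2 ↦ 2  ≥
So 2 of the 9 assignments meet the threshold.

2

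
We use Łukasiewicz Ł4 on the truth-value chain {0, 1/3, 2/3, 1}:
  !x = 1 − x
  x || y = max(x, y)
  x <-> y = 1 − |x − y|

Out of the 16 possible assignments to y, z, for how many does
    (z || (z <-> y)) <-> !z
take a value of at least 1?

3

y = 0, z = 0 ↦ 1  ≥
y = 0, z = 1/3 ↦ 1  ≥
y = 0, z = 2/3 ↦ 2/3  <
y = 0, z = 1 ↦ 0  <
y = 1/3, z = 0 ↦ 2/3  <
y = 1/3, z = 1/3 ↦ 2/3  <
y = 1/3, z = 2/3 ↦ 2/3  <
y = 1/3, z = 1 ↦ 0  <
y = 2/3, z = 0 ↦ 1/3  <
y = 2/3, z = 1/3 ↦ 1  ≥
y = 2/3, z = 2/3 ↦ 1/3  <
y = 2/3, z = 1 ↦ 0  <
y = 1, z = 0 ↦ 0  <
y = 1, z = 1/3 ↦ 2/3  <
y = 1, z = 2/3 ↦ 2/3  <
y = 1, z = 1 ↦ 0  <
So 3 of the 16 assignments meet the threshold.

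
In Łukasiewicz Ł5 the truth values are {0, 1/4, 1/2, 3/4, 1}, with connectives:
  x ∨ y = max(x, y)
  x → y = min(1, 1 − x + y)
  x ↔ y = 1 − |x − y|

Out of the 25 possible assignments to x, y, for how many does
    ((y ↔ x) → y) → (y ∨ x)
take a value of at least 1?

19

value 1: 19 assignments (counts)
value 3/4: 5 assignments
value 1/2: 1 assignment
So 19 of the 25 assignments meet the threshold.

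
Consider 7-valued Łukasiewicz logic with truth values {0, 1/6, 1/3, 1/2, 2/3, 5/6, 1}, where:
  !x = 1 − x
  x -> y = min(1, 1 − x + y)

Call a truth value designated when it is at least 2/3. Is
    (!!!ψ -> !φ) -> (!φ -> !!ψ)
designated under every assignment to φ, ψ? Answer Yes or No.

No

Counterexample: take φ = 0, ψ = 0.
!ψ = !0 = 1
!!ψ = !1 = 0
!!!ψ = !0 = 1
!φ = !0 = 1
!!!ψ -> !φ = 1 -> 1 = 1
!φ = !0 = 1
!ψ = !0 = 1
!!ψ = !1 = 0
!φ -> !!ψ = 1 -> 0 = 0
(!!!ψ -> !φ) -> (!φ -> !!ψ) = 1 -> 0 = 0
This gives 0, which is below 2/3.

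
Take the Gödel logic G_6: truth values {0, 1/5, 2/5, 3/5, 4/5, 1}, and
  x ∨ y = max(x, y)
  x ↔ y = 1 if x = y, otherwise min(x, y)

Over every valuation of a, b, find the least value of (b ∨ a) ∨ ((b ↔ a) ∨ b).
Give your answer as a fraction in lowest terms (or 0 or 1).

1/5

Take a = 0, b = 1/5:
b ∨ a = 1/5 ∨ 0 = 1/5
b ↔ a = 1/5 ↔ 0 = 0
(b ↔ a) ∨ b = 0 ∨ 1/5 = 1/5
(b ∨ a) ∨ ((b ↔ a) ∨ b) = 1/5 ∨ 1/5 = 1/5
No assignment yields a value below 1/5, so this is the minimum.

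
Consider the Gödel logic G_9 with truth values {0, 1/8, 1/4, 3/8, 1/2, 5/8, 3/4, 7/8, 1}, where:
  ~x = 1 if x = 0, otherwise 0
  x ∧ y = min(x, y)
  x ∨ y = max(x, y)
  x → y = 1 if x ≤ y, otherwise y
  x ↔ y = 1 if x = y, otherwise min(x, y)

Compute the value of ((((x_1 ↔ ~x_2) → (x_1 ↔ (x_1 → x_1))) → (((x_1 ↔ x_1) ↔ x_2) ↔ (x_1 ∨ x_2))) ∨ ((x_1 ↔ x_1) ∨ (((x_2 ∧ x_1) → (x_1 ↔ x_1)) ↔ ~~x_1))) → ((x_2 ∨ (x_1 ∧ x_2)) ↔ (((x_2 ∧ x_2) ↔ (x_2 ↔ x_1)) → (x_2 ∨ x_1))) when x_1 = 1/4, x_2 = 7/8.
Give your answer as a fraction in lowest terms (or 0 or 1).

~x_2 = ~7/8 = 0
x_1 ↔ ~x_2 = 1/4 ↔ 0 = 0
x_1 → x_1 = 1/4 → 1/4 = 1
x_1 ↔ (x_1 → x_1) = 1/4 ↔ 1 = 1/4
(x_1 ↔ ~x_2) → (x_1 ↔ (x_1 → x_1)) = 0 → 1/4 = 1
x_1 ↔ x_1 = 1/4 ↔ 1/4 = 1
(x_1 ↔ x_1) ↔ x_2 = 1 ↔ 7/8 = 7/8
x_1 ∨ x_2 = 1/4 ∨ 7/8 = 7/8
((x_1 ↔ x_1) ↔ x_2) ↔ (x_1 ∨ x_2) = 7/8 ↔ 7/8 = 1
((x_1 ↔ ~x_2) → (x_1 ↔ (x_1 → x_1))) → (((x_1 ↔ x_1) ↔ x_2) ↔ (x_1 ∨ x_2)) = 1 → 1 = 1
x_1 ↔ x_1 = 1/4 ↔ 1/4 = 1
x_2 ∧ x_1 = 7/8 ∧ 1/4 = 1/4
x_1 ↔ x_1 = 1/4 ↔ 1/4 = 1
(x_2 ∧ x_1) → (x_1 ↔ x_1) = 1/4 → 1 = 1
~x_1 = ~1/4 = 0
~~x_1 = ~0 = 1
((x_2 ∧ x_1) → (x_1 ↔ x_1)) ↔ ~~x_1 = 1 ↔ 1 = 1
(x_1 ↔ x_1) ∨ (((x_2 ∧ x_1) → (x_1 ↔ x_1)) ↔ ~~x_1) = 1 ∨ 1 = 1
(((x_1 ↔ ~x_2) → (x_1 ↔ (x_1 → x_1))) → (((x_1 ↔ x_1) ↔ x_2) ↔ (x_1 ∨ x_2))) ∨ ((x_1 ↔ x_1) ∨ (((x_2 ∧ x_1) → (x_1 ↔ x_1)) ↔ ~~x_1)) = 1 ∨ 1 = 1
x_1 ∧ x_2 = 1/4 ∧ 7/8 = 1/4
x_2 ∨ (x_1 ∧ x_2) = 7/8 ∨ 1/4 = 7/8
x_2 ∧ x_2 = 7/8 ∧ 7/8 = 7/8
x_2 ↔ x_1 = 7/8 ↔ 1/4 = 1/4
(x_2 ∧ x_2) ↔ (x_2 ↔ x_1) = 7/8 ↔ 1/4 = 1/4
x_2 ∨ x_1 = 7/8 ∨ 1/4 = 7/8
((x_2 ∧ x_2) ↔ (x_2 ↔ x_1)) → (x_2 ∨ x_1) = 1/4 → 7/8 = 1
(x_2 ∨ (x_1 ∧ x_2)) ↔ (((x_2 ∧ x_2) ↔ (x_2 ↔ x_1)) → (x_2 ∨ x_1)) = 7/8 ↔ 1 = 7/8
((((x_1 ↔ ~x_2) → (x_1 ↔ (x_1 → x_1))) → (((x_1 ↔ x_1) ↔ x_2) ↔ (x_1 ∨ x_2))) ∨ ((x_1 ↔ x_1) ∨ (((x_2 ∧ x_1) → (x_1 ↔ x_1)) ↔ ~~x_1))) → ((x_2 ∨ (x_1 ∧ x_2)) ↔ (((x_2 ∧ x_2) ↔ (x_2 ↔ x_1)) → (x_2 ∨ x_1))) = 1 → 7/8 = 7/8

7/8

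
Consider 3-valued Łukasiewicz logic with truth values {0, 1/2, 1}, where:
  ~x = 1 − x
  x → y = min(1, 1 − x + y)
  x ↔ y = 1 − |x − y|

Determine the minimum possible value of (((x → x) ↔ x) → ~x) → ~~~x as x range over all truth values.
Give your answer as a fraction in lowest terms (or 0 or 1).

1/2

Take x = 1/2:
x → x = 1/2 → 1/2 = 1
(x → x) ↔ x = 1 ↔ 1/2 = 1/2
~x = ~1/2 = 1/2
((x → x) ↔ x) → ~x = 1/2 → 1/2 = 1
~x = ~1/2 = 1/2
~~x = ~1/2 = 1/2
~~~x = ~1/2 = 1/2
(((x → x) ↔ x) → ~x) → ~~~x = 1 → 1/2 = 1/2
No assignment yields a value below 1/2, so this is the minimum.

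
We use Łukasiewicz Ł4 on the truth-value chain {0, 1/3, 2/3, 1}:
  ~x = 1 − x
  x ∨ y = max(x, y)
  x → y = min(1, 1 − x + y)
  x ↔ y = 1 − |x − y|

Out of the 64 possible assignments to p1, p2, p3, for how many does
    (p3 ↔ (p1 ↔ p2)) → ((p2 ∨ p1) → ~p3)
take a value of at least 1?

46

value 1: 46 assignments (counts)
value 2/3: 12 assignments
value 1/3: 5 assignments
value 0: 1 assignment
So 46 of the 64 assignments meet the threshold.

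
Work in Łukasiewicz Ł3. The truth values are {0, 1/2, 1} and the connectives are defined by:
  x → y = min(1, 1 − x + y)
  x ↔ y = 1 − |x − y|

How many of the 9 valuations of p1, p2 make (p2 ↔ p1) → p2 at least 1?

6

p1 = 0, p2 = 0 ↦ 0  <
p1 = 0, p2 = 1/2 ↦ 1  ≥
p1 = 0, p2 = 1 ↦ 1  ≥
p1 = 1/2, p2 = 0 ↦ 1/2  <
p1 = 1/2, p2 = 1/2 ↦ 1/2  <
p1 = 1/2, p2 = 1 ↦ 1  ≥
p1 = 1, p2 = 0 ↦ 1  ≥
p1 = 1, p2 = 1/2 ↦ 1  ≥
p1 = 1, p2 = 1 ↦ 1  ≥
So 6 of the 9 assignments meet the threshold.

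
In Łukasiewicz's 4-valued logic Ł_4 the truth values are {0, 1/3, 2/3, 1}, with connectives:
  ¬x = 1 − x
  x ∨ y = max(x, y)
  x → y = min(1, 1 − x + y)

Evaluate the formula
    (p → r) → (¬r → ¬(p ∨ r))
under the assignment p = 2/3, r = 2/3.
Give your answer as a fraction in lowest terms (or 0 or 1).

p → r = 2/3 → 2/3 = 1
¬r = ¬2/3 = 1/3
p ∨ r = 2/3 ∨ 2/3 = 2/3
¬(p ∨ r) = ¬2/3 = 1/3
¬r → ¬(p ∨ r) = 1/3 → 1/3 = 1
(p → r) → (¬r → ¬(p ∨ r)) = 1 → 1 = 1

1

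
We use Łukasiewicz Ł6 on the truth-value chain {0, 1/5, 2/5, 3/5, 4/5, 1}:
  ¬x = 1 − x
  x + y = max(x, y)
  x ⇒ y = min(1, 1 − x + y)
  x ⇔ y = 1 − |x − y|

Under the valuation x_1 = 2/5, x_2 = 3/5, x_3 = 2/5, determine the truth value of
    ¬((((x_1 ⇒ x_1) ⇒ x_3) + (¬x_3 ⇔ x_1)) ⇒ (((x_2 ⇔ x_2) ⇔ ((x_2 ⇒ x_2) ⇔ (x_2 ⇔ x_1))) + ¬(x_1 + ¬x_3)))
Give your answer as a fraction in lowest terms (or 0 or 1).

x_1 ⇒ x_1 = 2/5 ⇒ 2/5 = 1
(x_1 ⇒ x_1) ⇒ x_3 = 1 ⇒ 2/5 = 2/5
¬x_3 = ¬2/5 = 3/5
¬x_3 ⇔ x_1 = 3/5 ⇔ 2/5 = 4/5
((x_1 ⇒ x_1) ⇒ x_3) + (¬x_3 ⇔ x_1) = 2/5 + 4/5 = 4/5
x_2 ⇔ x_2 = 3/5 ⇔ 3/5 = 1
x_2 ⇒ x_2 = 3/5 ⇒ 3/5 = 1
x_2 ⇔ x_1 = 3/5 ⇔ 2/5 = 4/5
(x_2 ⇒ x_2) ⇔ (x_2 ⇔ x_1) = 1 ⇔ 4/5 = 4/5
(x_2 ⇔ x_2) ⇔ ((x_2 ⇒ x_2) ⇔ (x_2 ⇔ x_1)) = 1 ⇔ 4/5 = 4/5
¬x_3 = ¬2/5 = 3/5
x_1 + ¬x_3 = 2/5 + 3/5 = 3/5
¬(x_1 + ¬x_3) = ¬3/5 = 2/5
((x_2 ⇔ x_2) ⇔ ((x_2 ⇒ x_2) ⇔ (x_2 ⇔ x_1))) + ¬(x_1 + ¬x_3) = 4/5 + 2/5 = 4/5
(((x_1 ⇒ x_1) ⇒ x_3) + (¬x_3 ⇔ x_1)) ⇒ (((x_2 ⇔ x_2) ⇔ ((x_2 ⇒ x_2) ⇔ (x_2 ⇔ x_1))) + ¬(x_1 + ¬x_3)) = 4/5 ⇒ 4/5 = 1
¬((((x_1 ⇒ x_1) ⇒ x_3) + (¬x_3 ⇔ x_1)) ⇒ (((x_2 ⇔ x_2) ⇔ ((x_2 ⇒ x_2) ⇔ (x_2 ⇔ x_1))) + ¬(x_1 + ¬x_3))) = ¬1 = 0

0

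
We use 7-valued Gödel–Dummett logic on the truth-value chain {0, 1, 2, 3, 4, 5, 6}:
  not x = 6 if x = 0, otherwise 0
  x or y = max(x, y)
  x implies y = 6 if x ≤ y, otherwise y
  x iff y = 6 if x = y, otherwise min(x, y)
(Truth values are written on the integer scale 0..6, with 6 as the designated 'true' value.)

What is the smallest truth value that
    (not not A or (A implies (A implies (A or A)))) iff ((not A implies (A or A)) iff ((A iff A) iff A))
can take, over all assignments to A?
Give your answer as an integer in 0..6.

1

Take A = 1:
not A = not 1 = 0
not not A = not 0 = 6
A or A = 1 or 1 = 1
A implies (A or A) = 1 implies 1 = 6
A implies (A implies (A or A)) = 1 implies 6 = 6
not not A or (A implies (A implies (A or A))) = 6 or 6 = 6
not A = not 1 = 0
A or A = 1 or 1 = 1
not A implies (A or A) = 0 implies 1 = 6
A iff A = 1 iff 1 = 6
(A iff A) iff A = 6 iff 1 = 1
(not A implies (A or A)) iff ((A iff A) iff A) = 6 iff 1 = 1
(not not A or (A implies (A implies (A or A)))) iff ((not A implies (A or A)) iff ((A iff A) iff A)) = 6 iff 1 = 1
No assignment yields a value below 1, so this is the minimum.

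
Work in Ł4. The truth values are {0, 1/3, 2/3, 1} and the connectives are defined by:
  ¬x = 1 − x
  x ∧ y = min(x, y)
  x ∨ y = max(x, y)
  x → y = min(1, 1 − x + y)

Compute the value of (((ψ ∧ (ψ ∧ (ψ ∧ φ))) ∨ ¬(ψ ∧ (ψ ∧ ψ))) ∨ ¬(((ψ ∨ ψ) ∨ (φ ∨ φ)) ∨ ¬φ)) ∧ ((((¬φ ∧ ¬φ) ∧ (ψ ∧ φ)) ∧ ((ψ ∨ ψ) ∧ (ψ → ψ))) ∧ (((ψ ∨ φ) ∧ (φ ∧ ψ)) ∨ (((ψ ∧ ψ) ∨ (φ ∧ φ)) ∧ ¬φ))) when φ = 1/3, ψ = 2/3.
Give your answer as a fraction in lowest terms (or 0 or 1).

1/3

ψ ∧ φ = 2/3 ∧ 1/3 = 1/3
ψ ∧ (ψ ∧ φ) = 2/3 ∧ 1/3 = 1/3
ψ ∧ (ψ ∧ (ψ ∧ φ)) = 2/3 ∧ 1/3 = 1/3
ψ ∧ ψ = 2/3 ∧ 2/3 = 2/3
ψ ∧ (ψ ∧ ψ) = 2/3 ∧ 2/3 = 2/3
¬(ψ ∧ (ψ ∧ ψ)) = ¬2/3 = 1/3
(ψ ∧ (ψ ∧ (ψ ∧ φ))) ∨ ¬(ψ ∧ (ψ ∧ ψ)) = 1/3 ∨ 1/3 = 1/3
ψ ∨ ψ = 2/3 ∨ 2/3 = 2/3
φ ∨ φ = 1/3 ∨ 1/3 = 1/3
(ψ ∨ ψ) ∨ (φ ∨ φ) = 2/3 ∨ 1/3 = 2/3
¬φ = ¬1/3 = 2/3
((ψ ∨ ψ) ∨ (φ ∨ φ)) ∨ ¬φ = 2/3 ∨ 2/3 = 2/3
¬(((ψ ∨ ψ) ∨ (φ ∨ φ)) ∨ ¬φ) = ¬2/3 = 1/3
((ψ ∧ (ψ ∧ (ψ ∧ φ))) ∨ ¬(ψ ∧ (ψ ∧ ψ))) ∨ ¬(((ψ ∨ ψ) ∨ (φ ∨ φ)) ∨ ¬φ) = 1/3 ∨ 1/3 = 1/3
¬φ = ¬1/3 = 2/3
¬φ = ¬1/3 = 2/3
¬φ ∧ ¬φ = 2/3 ∧ 2/3 = 2/3
ψ ∧ φ = 2/3 ∧ 1/3 = 1/3
(¬φ ∧ ¬φ) ∧ (ψ ∧ φ) = 2/3 ∧ 1/3 = 1/3
ψ ∨ ψ = 2/3 ∨ 2/3 = 2/3
ψ → ψ = 2/3 → 2/3 = 1
(ψ ∨ ψ) ∧ (ψ → ψ) = 2/3 ∧ 1 = 2/3
((¬φ ∧ ¬φ) ∧ (ψ ∧ φ)) ∧ ((ψ ∨ ψ) ∧ (ψ → ψ)) = 1/3 ∧ 2/3 = 1/3
ψ ∨ φ = 2/3 ∨ 1/3 = 2/3
φ ∧ ψ = 1/3 ∧ 2/3 = 1/3
(ψ ∨ φ) ∧ (φ ∧ ψ) = 2/3 ∧ 1/3 = 1/3
ψ ∧ ψ = 2/3 ∧ 2/3 = 2/3
φ ∧ φ = 1/3 ∧ 1/3 = 1/3
(ψ ∧ ψ) ∨ (φ ∧ φ) = 2/3 ∨ 1/3 = 2/3
¬φ = ¬1/3 = 2/3
((ψ ∧ ψ) ∨ (φ ∧ φ)) ∧ ¬φ = 2/3 ∧ 2/3 = 2/3
((ψ ∨ φ) ∧ (φ ∧ ψ)) ∨ (((ψ ∧ ψ) ∨ (φ ∧ φ)) ∧ ¬φ) = 1/3 ∨ 2/3 = 2/3
(((¬φ ∧ ¬φ) ∧ (ψ ∧ φ)) ∧ ((ψ ∨ ψ) ∧ (ψ → ψ))) ∧ (((ψ ∨ φ) ∧ (φ ∧ ψ)) ∨ (((ψ ∧ ψ) ∨ (φ ∧ φ)) ∧ ¬φ)) = 1/3 ∧ 2/3 = 1/3
(((ψ ∧ (ψ ∧ (ψ ∧ φ))) ∨ ¬(ψ ∧ (ψ ∧ ψ))) ∨ ¬(((ψ ∨ ψ) ∨ (φ ∨ φ)) ∨ ¬φ)) ∧ ((((¬φ ∧ ¬φ) ∧ (ψ ∧ φ)) ∧ ((ψ ∨ ψ) ∧ (ψ → ψ))) ∧ (((ψ ∨ φ) ∧ (φ ∧ ψ)) ∨ (((ψ ∧ ψ) ∨ (φ ∧ φ)) ∧ ¬φ))) = 1/3 ∧ 1/3 = 1/3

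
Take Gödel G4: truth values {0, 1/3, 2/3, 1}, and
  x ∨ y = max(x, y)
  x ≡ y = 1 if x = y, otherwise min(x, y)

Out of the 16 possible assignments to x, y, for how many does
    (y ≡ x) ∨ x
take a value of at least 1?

x = 0, y = 0 ↦ 1  ≥
x = 0, y = 1/3 ↦ 0  <
x = 0, y = 2/3 ↦ 0  <
x = 0, y = 1 ↦ 0  <
x = 1/3, y = 0 ↦ 1/3  <
x = 1/3, y = 1/3 ↦ 1  ≥
x = 1/3, y = 2/3 ↦ 1/3  <
x = 1/3, y = 1 ↦ 1/3  <
x = 2/3, y = 0 ↦ 2/3  <
x = 2/3, y = 1/3 ↦ 2/3  <
x = 2/3, y = 2/3 ↦ 1  ≥
x = 2/3, y = 1 ↦ 2/3  <
x = 1, y = 0 ↦ 1  ≥
x = 1, y = 1/3 ↦ 1  ≥
x = 1, y = 2/3 ↦ 1  ≥
x = 1, y = 1 ↦ 1  ≥
So 7 of the 16 assignments meet the threshold.

7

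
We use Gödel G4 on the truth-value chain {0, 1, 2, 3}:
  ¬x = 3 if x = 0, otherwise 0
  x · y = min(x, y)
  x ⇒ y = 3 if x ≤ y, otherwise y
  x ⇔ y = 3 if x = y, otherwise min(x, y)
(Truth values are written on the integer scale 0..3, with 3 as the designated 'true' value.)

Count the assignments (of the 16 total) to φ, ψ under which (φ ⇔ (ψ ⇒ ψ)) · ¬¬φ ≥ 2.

φ = 0, ψ = 0 ↦ 0  <
φ = 0, ψ = 1 ↦ 0  <
φ = 0, ψ = 2 ↦ 0  <
φ = 0, ψ = 3 ↦ 0  <
φ = 1, ψ = 0 ↦ 1  <
φ = 1, ψ = 1 ↦ 1  <
φ = 1, ψ = 2 ↦ 1  <
φ = 1, ψ = 3 ↦ 1  <
φ = 2, ψ = 0 ↦ 2  ≥
φ = 2, ψ = 1 ↦ 2  ≥
φ = 2, ψ = 2 ↦ 2  ≥
φ = 2, ψ = 3 ↦ 2  ≥
φ = 3, ψ = 0 ↦ 3  ≥
φ = 3, ψ = 1 ↦ 3  ≥
φ = 3, ψ = 2 ↦ 3  ≥
φ = 3, ψ = 3 ↦ 3  ≥
So 8 of the 16 assignments meet the threshold.

8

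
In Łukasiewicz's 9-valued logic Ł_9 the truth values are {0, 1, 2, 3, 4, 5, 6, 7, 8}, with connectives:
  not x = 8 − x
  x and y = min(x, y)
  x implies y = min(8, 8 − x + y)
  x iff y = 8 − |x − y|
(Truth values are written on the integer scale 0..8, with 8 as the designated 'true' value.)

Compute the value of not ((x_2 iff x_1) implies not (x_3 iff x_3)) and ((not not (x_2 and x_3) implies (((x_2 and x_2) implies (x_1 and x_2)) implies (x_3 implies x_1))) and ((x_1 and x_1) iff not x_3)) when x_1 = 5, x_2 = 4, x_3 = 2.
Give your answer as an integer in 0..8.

7

x_2 iff x_1 = 4 iff 5 = 7
x_3 iff x_3 = 2 iff 2 = 8
not (x_3 iff x_3) = not 8 = 0
(x_2 iff x_1) implies not (x_3 iff x_3) = 7 implies 0 = 1
not ((x_2 iff x_1) implies not (x_3 iff x_3)) = not 1 = 7
x_2 and x_3 = 4 and 2 = 2
not (x_2 and x_3) = not 2 = 6
not not (x_2 and x_3) = not 6 = 2
x_2 and x_2 = 4 and 4 = 4
x_1 and x_2 = 5 and 4 = 4
(x_2 and x_2) implies (x_1 and x_2) = 4 implies 4 = 8
x_3 implies x_1 = 2 implies 5 = 8
((x_2 and x_2) implies (x_1 and x_2)) implies (x_3 implies x_1) = 8 implies 8 = 8
not not (x_2 and x_3) implies (((x_2 and x_2) implies (x_1 and x_2)) implies (x_3 implies x_1)) = 2 implies 8 = 8
x_1 and x_1 = 5 and 5 = 5
not x_3 = not 2 = 6
(x_1 and x_1) iff not x_3 = 5 iff 6 = 7
(not not (x_2 and x_3) implies (((x_2 and x_2) implies (x_1 and x_2)) implies (x_3 implies x_1))) and ((x_1 and x_1) iff not x_3) = 8 and 7 = 7
not ((x_2 iff x_1) implies not (x_3 iff x_3)) and ((not not (x_2 and x_3) implies (((x_2 and x_2) implies (x_1 and x_2)) implies (x_3 implies x_1))) and ((x_1 and x_1) iff not x_3)) = 7 and 7 = 7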